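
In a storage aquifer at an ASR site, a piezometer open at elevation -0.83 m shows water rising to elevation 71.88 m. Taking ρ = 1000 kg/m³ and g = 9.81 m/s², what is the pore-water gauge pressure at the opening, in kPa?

P ≈ 713 kPa

Pressure head ψ = h − z = 71.88 − (-0.83) = 72.71 m.
P = ρgψ = 1000 × 9.81 × 72.71 = 713285 Pa ≈ 713 kPa.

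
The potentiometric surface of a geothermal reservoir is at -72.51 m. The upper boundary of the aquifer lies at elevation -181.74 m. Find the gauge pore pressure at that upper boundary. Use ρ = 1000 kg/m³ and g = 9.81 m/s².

P ≈ 1070 kPa

Pressure head at the aquifer top: ψ = h − z = -72.51 − (-181.74) = 109.23 m.
P = ρgψ = 1000 × 9.81 × 109.23 = 1071546 Pa ≈ 1070 kPa.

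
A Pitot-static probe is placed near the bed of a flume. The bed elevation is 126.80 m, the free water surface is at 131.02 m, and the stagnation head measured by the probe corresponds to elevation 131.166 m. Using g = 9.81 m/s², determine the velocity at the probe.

Near the bed, under hydrostatic conditions, the piezometric head (z + ψ) equals the free-surface elevation, 131.02 m.
Velocity head = total − piezometric = 131.166 − 131.02 = 0.146 m.
v = √(2g·h_v) = √(2 × 9.81 × 0.146) = 1.69 m/s.

v ≈ 1.69 m/s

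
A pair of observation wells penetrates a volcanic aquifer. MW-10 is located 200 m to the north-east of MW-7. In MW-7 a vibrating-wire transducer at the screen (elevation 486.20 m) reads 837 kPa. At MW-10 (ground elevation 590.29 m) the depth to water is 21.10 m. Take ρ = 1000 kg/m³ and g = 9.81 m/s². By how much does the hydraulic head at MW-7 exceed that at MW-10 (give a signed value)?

Δh ≈ 2.33 m

Pressure head at MW-7: ψ = P/(ρg) = 837×1000 / (1000 × 9.81) = 85.32 m.
Total head at MW-7: h = z + ψ = 486.20 + 85.32 = 571.52 m.
Total head at MW-10: h = 590.29 − 21.10 = 569.19 m.
Head difference: h(MW-7) − h(MW-10) = 571.52 − 569.19 = 2.33 m.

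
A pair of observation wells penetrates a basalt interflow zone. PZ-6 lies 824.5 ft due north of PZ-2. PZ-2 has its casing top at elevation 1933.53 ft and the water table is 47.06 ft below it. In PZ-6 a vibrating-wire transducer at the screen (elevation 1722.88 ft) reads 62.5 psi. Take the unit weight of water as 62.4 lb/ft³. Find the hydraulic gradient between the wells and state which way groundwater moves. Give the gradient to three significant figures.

Total head at PZ-2: h = 1933.53 − 47.06 = 1886.47 ft.
Pressure head at PZ-6: ψ = 144·P/γ = 144 × 62.5 / 62.4 = 144.23 ft.
Total head at PZ-6: h = z + ψ = 1722.88 + 144.23 = 1867.11 ft.
Head difference: h(PZ-2) − h(PZ-6) = 1886.47 − 1867.11 = 19.36 ft.
Hydraulic gradient: i = |Δh| / L = 19.36 / 824.5 = 0.0235.
Flow is from higher to lower head: from PZ-2 toward PZ-6, i.e. toward the north.

i ≈ 0.0235; groundwater flows toward the north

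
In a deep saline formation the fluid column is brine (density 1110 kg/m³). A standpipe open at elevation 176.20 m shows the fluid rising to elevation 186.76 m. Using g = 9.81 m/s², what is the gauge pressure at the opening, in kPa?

Pressure head ψ = h − z = 186.76 − 176.20 = 10.56 m.
P = ρgψ = 1110 × 9.81 × 10.56 = 114989 Pa ≈ 115 kPa.

P ≈ 115 kPa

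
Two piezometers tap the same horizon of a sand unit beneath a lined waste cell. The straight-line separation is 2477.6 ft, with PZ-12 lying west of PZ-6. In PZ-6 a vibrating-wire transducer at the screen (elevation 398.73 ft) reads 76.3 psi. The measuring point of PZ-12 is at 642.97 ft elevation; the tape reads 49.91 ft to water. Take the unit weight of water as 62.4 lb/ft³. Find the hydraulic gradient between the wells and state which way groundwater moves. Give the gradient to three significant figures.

Pressure head at PZ-6: ψ = 144·P/γ = 144 × 76.3 / 62.4 = 176.08 ft.
Total head at PZ-6: h = z + ψ = 398.73 + 176.08 = 574.81 ft.
Total head at PZ-12: h = 642.97 − 49.91 = 593.06 ft.
Head difference: h(PZ-6) − h(PZ-12) = 574.81 − 593.06 = -18.25 ft.
Hydraulic gradient: i = |Δh| / L = 18.25 / 2477.6 = 0.00737.
Flow is from higher to lower head: from PZ-12 toward PZ-6, i.e. toward the east.

i ≈ 0.00737; groundwater flows toward the east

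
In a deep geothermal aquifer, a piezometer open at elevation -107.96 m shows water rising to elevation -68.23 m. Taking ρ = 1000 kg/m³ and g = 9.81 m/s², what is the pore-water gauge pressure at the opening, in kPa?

P ≈ 390 kPa

Pressure head ψ = h − z = -68.23 − (-107.96) = 39.73 m.
P = ρgψ = 1000 × 9.81 × 39.73 = 389751 Pa ≈ 390 kPa.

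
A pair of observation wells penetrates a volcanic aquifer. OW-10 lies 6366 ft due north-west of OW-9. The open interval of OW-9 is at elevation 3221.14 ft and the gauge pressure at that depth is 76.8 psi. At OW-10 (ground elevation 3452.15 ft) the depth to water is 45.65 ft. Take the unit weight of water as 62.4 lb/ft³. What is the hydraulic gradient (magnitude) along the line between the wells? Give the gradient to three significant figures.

Pressure head at OW-9: ψ = 144·P/γ = 144 × 76.8 / 62.4 = 177.23 ft.
Total head at OW-9: h = z + ψ = 3221.14 + 177.23 = 3398.37 ft.
Total head at OW-10: h = 3452.15 − 45.65 = 3406.50 ft.
Head difference: h(OW-9) − h(OW-10) = 3398.37 − 3406.50 = -8.13 ft.
Hydraulic gradient: i = |Δh| / L = 8.13 / 6366 = 0.00128.

i ≈ 0.00128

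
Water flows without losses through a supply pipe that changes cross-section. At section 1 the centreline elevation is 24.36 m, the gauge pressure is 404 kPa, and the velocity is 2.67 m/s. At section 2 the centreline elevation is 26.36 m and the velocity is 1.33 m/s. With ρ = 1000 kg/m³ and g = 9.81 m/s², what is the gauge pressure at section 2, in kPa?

Pressure head at 1: ψ₁ = P₁/(ρg) = 404×1000 / (1000 × 9.81) = 41.18 m.
Velocity heads: v₁²/2g = 2.67²/19.62 = 0.363 m; v₂²/2g = 1.33²/19.62 = 0.090 m.
Total head H = z₁ + ψ₁ + v₁²/2g = 24.36 + 41.18 + 0.363 = 65.90 m.
ψ₂ = H − z₂ − v₂²/2g = 65.90 − 26.36 − 0.090 = 39.45 m.
P₂ = ρgψ₂ = 1000 × 9.81 × 39.45 ≈ 387 kPa.

P₂ ≈ 387 kPa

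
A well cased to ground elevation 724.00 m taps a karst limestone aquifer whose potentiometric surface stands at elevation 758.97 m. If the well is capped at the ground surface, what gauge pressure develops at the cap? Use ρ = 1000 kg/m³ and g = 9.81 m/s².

P ≈ 343 kPa

Head above the cap: Δh = 758.97 − 724.00 = 34.97 m.
P = ρgΔh = 1000 × 9.81 × 34.97 = 343056 Pa ≈ 343 kPa.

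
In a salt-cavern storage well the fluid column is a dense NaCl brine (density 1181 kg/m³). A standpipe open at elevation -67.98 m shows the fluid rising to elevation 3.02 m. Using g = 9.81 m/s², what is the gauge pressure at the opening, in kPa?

P ≈ 823 kPa

Pressure head ψ = h − z = 3.02 − (-67.98) = 71.00 m.
P = ρgψ = 1181 × 9.81 × 71.00 = 822578 Pa ≈ 823 kPa.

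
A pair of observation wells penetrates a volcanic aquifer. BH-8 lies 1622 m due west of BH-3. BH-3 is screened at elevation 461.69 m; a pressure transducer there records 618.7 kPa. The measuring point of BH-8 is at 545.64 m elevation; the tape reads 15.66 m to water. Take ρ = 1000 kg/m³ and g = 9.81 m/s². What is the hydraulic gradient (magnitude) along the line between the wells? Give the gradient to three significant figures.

Pressure head at BH-3: ψ = P/(ρg) = 618.7×1000 / (1000 × 9.81) = 63.07 m.
Total head at BH-3: h = z + ψ = 461.69 + 63.07 = 524.76 m.
Total head at BH-8: h = 545.64 − 15.66 = 529.98 m.
Head difference: h(BH-3) − h(BH-8) = 524.76 − 529.98 = -5.22 m.
Hydraulic gradient: i = |Δh| / L = 5.22 / 1622 = 0.00322.

i ≈ 0.00322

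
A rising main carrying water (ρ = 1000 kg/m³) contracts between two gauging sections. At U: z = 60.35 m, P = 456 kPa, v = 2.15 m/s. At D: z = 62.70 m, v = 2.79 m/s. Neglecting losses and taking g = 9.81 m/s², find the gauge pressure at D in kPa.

Pressure head at U: ψ₁ = P₁/(ρg) = 456×1000 / (1000 × 9.81) = 46.48 m.
Velocity heads: v₁²/2g = 2.15²/19.62 = 0.236 m; v₂²/2g = 2.79²/19.62 = 0.397 m.
Total head H = z₁ + ψ₁ + v₁²/2g = 60.35 + 46.48 + 0.236 = 107.07 m.
ψ₂ = H − z₂ − v₂²/2g = 107.07 − 62.70 − 0.397 = 43.97 m.
P₂ = ρgψ₂ = 1000 × 9.81 × 43.97 ≈ 431 kPa.

P₂ ≈ 431 kPa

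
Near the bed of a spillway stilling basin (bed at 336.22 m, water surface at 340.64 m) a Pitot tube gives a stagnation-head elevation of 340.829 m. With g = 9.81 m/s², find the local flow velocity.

v ≈ 1.93 m/s

Near the bed, under hydrostatic conditions, the piezometric head (z + ψ) equals the free-surface elevation, 340.64 m.
Velocity head = total − piezometric = 340.829 − 340.64 = 0.189 m.
v = √(2g·h_v) = √(2 × 9.81 × 0.189) = 1.93 m/s.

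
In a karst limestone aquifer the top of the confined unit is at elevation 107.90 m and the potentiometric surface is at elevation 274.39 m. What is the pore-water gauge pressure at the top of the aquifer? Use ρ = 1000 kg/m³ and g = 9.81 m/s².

Pressure head at the aquifer top: ψ = h − z = 274.39 − 107.90 = 166.49 m.
P = ρgψ = 1000 × 9.81 × 166.49 = 1633267 Pa ≈ 1630 kPa.

P ≈ 1630 kPa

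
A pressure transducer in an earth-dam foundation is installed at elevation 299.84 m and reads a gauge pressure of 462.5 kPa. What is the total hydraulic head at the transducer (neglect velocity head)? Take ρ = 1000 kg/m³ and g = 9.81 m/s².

h ≈ 346.99 m

ψ = P/(ρg) = 462.5×1000 / (1000 × 9.81) = 47.15 m.
h = z + ψ = 299.84 + 47.15 = 346.99 m.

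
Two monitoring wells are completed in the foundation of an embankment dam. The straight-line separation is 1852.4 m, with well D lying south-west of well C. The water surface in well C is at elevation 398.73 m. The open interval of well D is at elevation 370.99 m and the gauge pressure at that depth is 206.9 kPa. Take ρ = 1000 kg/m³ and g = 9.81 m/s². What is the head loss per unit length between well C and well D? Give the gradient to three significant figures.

i ≈ 0.00359 m/m

Total head at well C: h = 398.73 m (water level in the piezometer is the total head).
Pressure head at well D: ψ = P/(ρg) = 206.9×1000 / (1000 × 9.81) = 21.09 m.
Total head at well D: h = z + ψ = 370.99 + 21.09 = 392.08 m.
Head difference: h(well C) − h(well D) = 398.73 − 392.08 = 6.65 m.
Hydraulic gradient: i = |Δh| / L = 6.65 / 1852.4 = 0.00359.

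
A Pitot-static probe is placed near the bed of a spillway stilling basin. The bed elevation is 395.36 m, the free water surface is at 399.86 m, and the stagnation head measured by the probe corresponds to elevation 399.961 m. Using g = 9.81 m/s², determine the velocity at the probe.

v ≈ 1.41 m/s

Near the bed, under hydrostatic conditions, the piezometric head (z + ψ) equals the free-surface elevation, 399.86 m.
Velocity head = total − piezometric = 399.961 − 399.86 = 0.101 m.
v = √(2g·h_v) = √(2 × 9.81 × 0.101) = 1.41 m/s.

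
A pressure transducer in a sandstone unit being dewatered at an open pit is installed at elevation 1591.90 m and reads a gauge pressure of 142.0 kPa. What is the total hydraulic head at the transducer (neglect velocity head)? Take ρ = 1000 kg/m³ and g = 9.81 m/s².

h ≈ 1606.38 m

ψ = P/(ρg) = 142.0×1000 / (1000 × 9.81) = 14.48 m.
h = z + ψ = 1591.90 + 14.48 = 1606.38 m.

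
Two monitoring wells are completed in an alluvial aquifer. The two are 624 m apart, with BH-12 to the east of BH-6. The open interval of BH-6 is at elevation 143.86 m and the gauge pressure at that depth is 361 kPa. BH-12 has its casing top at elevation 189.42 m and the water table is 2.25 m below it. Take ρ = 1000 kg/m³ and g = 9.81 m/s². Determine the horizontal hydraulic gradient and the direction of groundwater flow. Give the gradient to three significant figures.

Pressure head at BH-6: ψ = P/(ρg) = 361×1000 / (1000 × 9.81) = 36.80 m.
Total head at BH-6: h = z + ψ = 143.86 + 36.80 = 180.66 m.
Total head at BH-12: h = 189.42 − 2.25 = 187.17 m.
Head difference: h(BH-6) − h(BH-12) = 180.66 − 187.17 = -6.51 m.
Hydraulic gradient: i = |Δh| / L = 6.51 / 624 = 0.0104.
Flow is from higher to lower head: from BH-12 toward BH-6, i.e. toward the west.

i ≈ 0.0104; groundwater flows toward the west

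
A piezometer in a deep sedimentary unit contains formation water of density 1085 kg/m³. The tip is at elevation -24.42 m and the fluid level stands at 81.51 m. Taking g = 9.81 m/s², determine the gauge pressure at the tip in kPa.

P ≈ 1130 kPa

Pressure head ψ = h − z = 81.51 − (-24.42) = 105.93 m.
P = ρgψ = 1085 × 9.81 × 105.93 = 1127503 Pa ≈ 1130 kPa.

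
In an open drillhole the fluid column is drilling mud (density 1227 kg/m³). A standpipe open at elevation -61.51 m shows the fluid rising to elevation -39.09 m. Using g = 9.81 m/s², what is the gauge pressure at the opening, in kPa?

Pressure head ψ = h − z = -39.09 − (-61.51) = 22.42 m.
P = ρgψ = 1227 × 9.81 × 22.42 = 269867 Pa ≈ 270 kPa.

P ≈ 270 kPa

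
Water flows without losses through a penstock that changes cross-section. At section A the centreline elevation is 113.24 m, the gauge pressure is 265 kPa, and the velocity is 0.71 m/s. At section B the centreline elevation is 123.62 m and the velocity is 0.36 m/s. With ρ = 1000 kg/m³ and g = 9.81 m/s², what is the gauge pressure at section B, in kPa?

P₂ ≈ 163 kPa

Pressure head at A: ψ₁ = P₁/(ρg) = 265×1000 / (1000 × 9.81) = 27.01 m.
Velocity heads: v₁²/2g = 0.71²/19.62 = 0.026 m; v₂²/2g = 0.36²/19.62 = 0.007 m.
Total head H = z₁ + ψ₁ + v₁²/2g = 113.24 + 27.01 + 0.026 = 140.28 m.
ψ₂ = H − z₂ − v₂²/2g = 140.28 − 123.62 − 0.007 = 16.65 m.
P₂ = ρgψ₂ = 1000 × 9.81 × 16.65 ≈ 163 kPa.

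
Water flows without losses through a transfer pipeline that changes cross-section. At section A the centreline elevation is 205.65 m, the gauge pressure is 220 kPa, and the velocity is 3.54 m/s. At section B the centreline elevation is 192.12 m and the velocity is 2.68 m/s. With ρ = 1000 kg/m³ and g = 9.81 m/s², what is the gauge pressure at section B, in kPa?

P₂ ≈ 355 kPa

Pressure head at A: ψ₁ = P₁/(ρg) = 220×1000 / (1000 × 9.81) = 22.43 m.
Velocity heads: v₁²/2g = 3.54²/19.62 = 0.639 m; v₂²/2g = 2.68²/19.62 = 0.366 m.
Total head H = z₁ + ψ₁ + v₁²/2g = 205.65 + 22.43 + 0.639 = 228.72 m.
ψ₂ = H − z₂ − v₂²/2g = 228.72 − 192.12 − 0.366 = 36.23 m.
P₂ = ρgψ₂ = 1000 × 9.81 × 36.23 ≈ 355 kPa.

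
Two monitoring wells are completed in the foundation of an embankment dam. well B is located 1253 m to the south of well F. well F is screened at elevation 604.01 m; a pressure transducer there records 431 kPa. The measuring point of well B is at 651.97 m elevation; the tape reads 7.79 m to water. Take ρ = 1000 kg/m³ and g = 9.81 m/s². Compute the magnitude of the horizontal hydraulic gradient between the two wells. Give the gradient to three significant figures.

Pressure head at well F: ψ = P/(ρg) = 431×1000 / (1000 × 9.81) = 43.93 m.
Total head at well F: h = z + ψ = 604.01 + 43.93 = 647.94 m.
Total head at well B: h = 651.97 − 7.79 = 644.18 m.
Head difference: h(well F) − h(well B) = 647.94 − 644.18 = 3.76 m.
Hydraulic gradient: i = |Δh| / L = 3.76 / 1253 = 0.00300.

i ≈ 0.00300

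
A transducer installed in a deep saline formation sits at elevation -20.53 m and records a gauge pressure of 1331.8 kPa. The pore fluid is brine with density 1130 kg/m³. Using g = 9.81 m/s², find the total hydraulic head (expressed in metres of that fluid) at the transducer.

ψ = P/(ρg) = 1331.8×1000 / (1130 × 9.81) = 120.14 m.
h = z + ψ = -20.53 + 120.14 = 99.61 m.

h ≈ 99.61 m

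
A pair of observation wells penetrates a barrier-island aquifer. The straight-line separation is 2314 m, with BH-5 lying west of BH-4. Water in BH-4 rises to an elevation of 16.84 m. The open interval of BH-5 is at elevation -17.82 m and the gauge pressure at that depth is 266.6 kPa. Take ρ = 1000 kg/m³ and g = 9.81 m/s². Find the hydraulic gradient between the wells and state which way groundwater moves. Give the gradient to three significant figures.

i ≈ 0.00323; groundwater flows toward the west

Total head at BH-4: h = 16.84 m (water level in the piezometer is the total head).
Pressure head at BH-5: ψ = P/(ρg) = 266.6×1000 / (1000 × 9.81) = 27.18 m.
Total head at BH-5: h = z + ψ = -17.82 + 27.18 = 9.36 m.
Head difference: h(BH-4) − h(BH-5) = 16.84 − 9.36 = 7.48 m.
Hydraulic gradient: i = |Δh| / L = 7.48 / 2314 = 0.00323.
Flow is from higher to lower head: from BH-4 toward BH-5, i.e. toward the west.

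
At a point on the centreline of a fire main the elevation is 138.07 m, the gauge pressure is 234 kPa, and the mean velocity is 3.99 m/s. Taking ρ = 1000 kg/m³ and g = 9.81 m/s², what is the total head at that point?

Pressure head ψ = P/(ρg) = 234×1000 / (1000 × 9.81) = 23.85 m.
Velocity head = v²/(2g) = 3.99² / (2 × 9.81) = 0.811 m.
h = z + ψ + v²/(2g) = 138.07 + 23.85 + 0.811 = 162.73 m.

h ≈ 162.73 m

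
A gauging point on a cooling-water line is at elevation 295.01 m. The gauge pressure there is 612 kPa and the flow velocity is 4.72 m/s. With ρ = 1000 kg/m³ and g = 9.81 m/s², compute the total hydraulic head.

h ≈ 358.53 m

Pressure head ψ = P/(ρg) = 612×1000 / (1000 × 9.81) = 62.39 m.
Velocity head = v²/(2g) = 4.72² / (2 × 9.81) = 1.135 m.
h = z + ψ + v²/(2g) = 295.01 + 62.39 + 1.135 = 358.53 m.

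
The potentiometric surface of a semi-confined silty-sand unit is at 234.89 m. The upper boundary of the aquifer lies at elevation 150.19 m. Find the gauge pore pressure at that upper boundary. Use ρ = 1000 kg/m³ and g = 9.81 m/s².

Pressure head at the aquifer top: ψ = h − z = 234.89 − 150.19 = 84.70 m.
P = ρgψ = 1000 × 9.81 × 84.70 = 830907 Pa ≈ 831 kPa.

P ≈ 831 kPa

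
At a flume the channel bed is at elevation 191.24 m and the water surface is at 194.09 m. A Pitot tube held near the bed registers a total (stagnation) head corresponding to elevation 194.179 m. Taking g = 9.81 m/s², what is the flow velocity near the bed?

Near the bed, under hydrostatic conditions, the piezometric head (z + ψ) equals the free-surface elevation, 194.09 m.
Velocity head = total − piezometric = 194.179 − 194.09 = 0.089 m.
v = √(2g·h_v) = √(2 × 9.81 × 0.089) = 1.32 m/s.

v ≈ 1.32 m/s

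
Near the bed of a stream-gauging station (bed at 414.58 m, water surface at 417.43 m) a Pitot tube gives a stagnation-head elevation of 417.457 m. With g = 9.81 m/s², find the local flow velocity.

Near the bed, under hydrostatic conditions, the piezometric head (z + ψ) equals the free-surface elevation, 417.43 m.
Velocity head = total − piezometric = 417.457 − 417.43 = 0.027 m.
v = √(2g·h_v) = √(2 × 9.81 × 0.027) = 0.728 m/s.

v ≈ 0.728 m/s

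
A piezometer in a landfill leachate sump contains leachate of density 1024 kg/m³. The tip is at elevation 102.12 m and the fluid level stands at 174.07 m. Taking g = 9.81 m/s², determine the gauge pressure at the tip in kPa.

Pressure head ψ = h − z = 174.07 − 102.12 = 71.95 m.
P = ρgψ = 1024 × 9.81 × 71.95 = 722769 Pa ≈ 723 kPa.

P ≈ 723 kPa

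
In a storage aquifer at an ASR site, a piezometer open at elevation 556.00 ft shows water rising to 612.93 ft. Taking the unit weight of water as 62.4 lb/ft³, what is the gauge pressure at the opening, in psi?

Pressure head ψ = h − z = 612.93 − 556.00 = 56.93 ft.
P = γ·ψ / 144 = 62.4 × 56.93 / 144 = 24.7 psi.

P ≈ 24.7 psi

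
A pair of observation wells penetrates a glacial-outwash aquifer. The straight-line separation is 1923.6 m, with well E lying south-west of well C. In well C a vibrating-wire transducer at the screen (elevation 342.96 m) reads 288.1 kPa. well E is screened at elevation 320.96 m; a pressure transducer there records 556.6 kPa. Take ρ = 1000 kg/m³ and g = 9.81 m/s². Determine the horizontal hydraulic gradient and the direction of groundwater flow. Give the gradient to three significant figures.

i ≈ 0.00279; groundwater flows toward the north-east

Pressure head at well C: ψ = P/(ρg) = 288.1×1000 / (1000 × 9.81) = 29.37 m.
Total head at well C: h = z + ψ = 342.96 + 29.37 = 372.33 m.
Pressure head at well E: ψ = P/(ρg) = 556.6×1000 / (1000 × 9.81) = 56.74 m.
Total head at well E: h = z + ψ = 320.96 + 56.74 = 377.70 m.
Head difference: h(well C) − h(well E) = 372.33 − 377.70 = -5.37 m.
Hydraulic gradient: i = |Δh| / L = 5.37 / 1923.6 = 0.00279.
Flow is from higher to lower head: from well E toward well C, i.e. toward the north-east.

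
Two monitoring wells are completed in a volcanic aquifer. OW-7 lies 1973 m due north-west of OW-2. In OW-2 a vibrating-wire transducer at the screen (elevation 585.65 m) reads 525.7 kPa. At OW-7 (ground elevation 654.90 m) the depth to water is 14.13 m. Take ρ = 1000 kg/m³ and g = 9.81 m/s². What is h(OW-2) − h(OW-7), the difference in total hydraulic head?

Pressure head at OW-2: ψ = P/(ρg) = 525.7×1000 / (1000 × 9.81) = 53.59 m.
Total head at OW-2: h = z + ψ = 585.65 + 53.59 = 639.24 m.
Total head at OW-7: h = 654.90 − 14.13 = 640.77 m.
Head difference: h(OW-2) − h(OW-7) = 639.24 − 640.77 = -1.53 m.

Δh ≈ -1.53 m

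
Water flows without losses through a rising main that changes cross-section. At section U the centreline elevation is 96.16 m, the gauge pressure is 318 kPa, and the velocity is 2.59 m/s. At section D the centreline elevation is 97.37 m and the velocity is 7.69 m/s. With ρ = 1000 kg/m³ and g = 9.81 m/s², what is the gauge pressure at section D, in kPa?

Pressure head at U: ψ₁ = P₁/(ρg) = 318×1000 / (1000 × 9.81) = 32.42 m.
Velocity heads: v₁²/2g = 2.59²/19.62 = 0.342 m; v₂²/2g = 7.69²/19.62 = 3.014 m.
Total head H = z₁ + ψ₁ + v₁²/2g = 96.16 + 32.42 + 0.342 = 128.92 m.
ψ₂ = H − z₂ − v₂²/2g = 128.92 − 97.37 − 3.014 = 28.54 m.
P₂ = ρgψ₂ = 1000 × 9.81 × 28.54 ≈ 280 kPa.

P₂ ≈ 280 kPa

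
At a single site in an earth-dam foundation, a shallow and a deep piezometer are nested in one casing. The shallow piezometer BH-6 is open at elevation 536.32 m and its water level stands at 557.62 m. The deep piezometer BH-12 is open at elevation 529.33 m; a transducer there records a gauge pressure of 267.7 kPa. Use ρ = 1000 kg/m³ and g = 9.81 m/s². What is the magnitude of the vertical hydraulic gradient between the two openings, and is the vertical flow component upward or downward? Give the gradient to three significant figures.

|i_v| ≈ 0.143; vertical flow is downward

Total head at BH-6: h = 557.62 m (water level in the standpipe).
Pressure head at BH-12: ψ = P/(ρg) = 267.7×1000 / (1000 × 9.81) = 27.29 m.
Total head at BH-12: h = z + ψ = 529.33 + 27.29 = 556.62 m.
Δh = h(BH-6) − h(BH-12) = 557.62 − 556.62 = 1.00 m.
Vertical separation Δz = 536.32 − 529.33 = 6.99 m.
|i_v| = |Δh| / Δz = 1.00 / 6.99 = 0.143.
Head is higher in the shallow piezometer, so vertical flow is downward (recharge condition).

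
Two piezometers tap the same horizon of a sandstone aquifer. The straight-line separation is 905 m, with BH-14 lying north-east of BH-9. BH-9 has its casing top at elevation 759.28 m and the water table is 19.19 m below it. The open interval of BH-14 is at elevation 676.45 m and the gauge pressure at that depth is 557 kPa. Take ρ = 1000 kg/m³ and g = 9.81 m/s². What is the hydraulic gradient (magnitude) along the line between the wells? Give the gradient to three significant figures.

i ≈ 0.00758

Total head at BH-9: h = 759.28 − 19.19 = 740.09 m.
Pressure head at BH-14: ψ = P/(ρg) = 557×1000 / (1000 × 9.81) = 56.78 m.
Total head at BH-14: h = z + ψ = 676.45 + 56.78 = 733.23 m.
Head difference: h(BH-9) − h(BH-14) = 740.09 − 733.23 = 6.86 m.
Hydraulic gradient: i = |Δh| / L = 6.86 / 905 = 0.00758.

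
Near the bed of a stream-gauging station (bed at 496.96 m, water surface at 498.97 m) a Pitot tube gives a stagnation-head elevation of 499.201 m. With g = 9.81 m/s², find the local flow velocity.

Near the bed, under hydrostatic conditions, the piezometric head (z + ψ) equals the free-surface elevation, 498.97 m.
Velocity head = total − piezometric = 499.201 − 498.97 = 0.231 m.
v = √(2g·h_v) = √(2 × 9.81 × 0.231) = 2.13 m/s.

v ≈ 2.13 m/s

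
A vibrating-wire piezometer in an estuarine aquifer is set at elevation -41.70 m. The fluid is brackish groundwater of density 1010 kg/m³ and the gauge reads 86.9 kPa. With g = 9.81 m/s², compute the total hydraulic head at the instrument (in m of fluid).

h ≈ -32.93 m

ψ = P/(ρg) = 86.9×1000 / (1010 × 9.81) = 8.77 m.
h = z + ψ = -41.70 + 8.77 = -32.93 m.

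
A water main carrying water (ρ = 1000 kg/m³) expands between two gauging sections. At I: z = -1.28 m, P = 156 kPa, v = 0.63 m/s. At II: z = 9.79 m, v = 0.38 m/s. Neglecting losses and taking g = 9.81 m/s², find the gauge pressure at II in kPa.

P₂ ≈ 47.5 kPa

Pressure head at I: ψ₁ = P₁/(ρg) = 156×1000 / (1000 × 9.81) = 15.90 m.
Velocity heads: v₁²/2g = 0.63²/19.62 = 0.020 m; v₂²/2g = 0.38²/19.62 = 0.007 m.
Total head H = z₁ + ψ₁ + v₁²/2g = -1.28 + 15.90 + 0.020 = 14.64 m.
ψ₂ = H − z₂ − v₂²/2g = 14.64 − 9.79 − 0.007 = 4.84 m.
P₂ = ρgψ₂ = 1000 × 9.81 × 4.84 ≈ 47.5 kPa.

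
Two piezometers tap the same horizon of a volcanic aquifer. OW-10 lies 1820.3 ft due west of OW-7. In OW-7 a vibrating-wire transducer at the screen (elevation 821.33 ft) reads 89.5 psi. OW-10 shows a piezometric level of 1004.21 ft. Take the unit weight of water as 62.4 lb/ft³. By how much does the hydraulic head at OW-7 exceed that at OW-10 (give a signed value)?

Δh ≈ 23.66 ft

Pressure head at OW-7: ψ = 144·P/γ = 144 × 89.5 / 62.4 = 206.54 ft.
Total head at OW-7: h = z + ψ = 821.33 + 206.54 = 1027.87 ft.
Total head at OW-10: h = 1004.21 ft (water level in the piezometer is the total head).
Head difference: h(OW-7) − h(OW-10) = 1027.87 − 1004.21 = 23.66 ft.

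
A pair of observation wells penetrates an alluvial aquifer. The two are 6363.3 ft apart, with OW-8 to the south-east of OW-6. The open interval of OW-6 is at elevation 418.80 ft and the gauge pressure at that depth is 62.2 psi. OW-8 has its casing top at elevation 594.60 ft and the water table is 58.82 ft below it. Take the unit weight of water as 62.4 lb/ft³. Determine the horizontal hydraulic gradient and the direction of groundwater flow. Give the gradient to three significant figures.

Pressure head at OW-6: ψ = 144·P/γ = 144 × 62.2 / 62.4 = 143.54 ft.
Total head at OW-6: h = z + ψ = 418.80 + 143.54 = 562.34 ft.
Total head at OW-8: h = 594.60 − 58.82 = 535.78 ft.
Head difference: h(OW-6) − h(OW-8) = 562.34 − 535.78 = 26.56 ft.
Hydraulic gradient: i = |Δh| / L = 26.56 / 6363.3 = 0.00417.
Flow is from higher to lower head: from OW-6 toward OW-8, i.e. toward the south-east.

i ≈ 0.00417; groundwater flows toward the south-east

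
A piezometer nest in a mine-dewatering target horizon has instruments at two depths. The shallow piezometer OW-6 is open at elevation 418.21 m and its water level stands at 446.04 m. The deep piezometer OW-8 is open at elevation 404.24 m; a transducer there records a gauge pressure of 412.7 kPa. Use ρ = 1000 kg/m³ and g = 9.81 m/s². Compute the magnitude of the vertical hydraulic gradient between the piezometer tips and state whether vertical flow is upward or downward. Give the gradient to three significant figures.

Total head at OW-6: h = 446.04 m (water level in the standpipe).
Pressure head at OW-8: ψ = P/(ρg) = 412.7×1000 / (1000 × 9.81) = 42.07 m.
Total head at OW-8: h = z + ψ = 404.24 + 42.07 = 446.31 m.
Δh = h(OW-6) − h(OW-8) = 446.04 − 446.31 = -0.27 m.
Vertical separation Δz = 418.21 − 404.24 = 13.97 m.
|i_v| = |Δh| / Δz = 0.27 / 13.97 = 0.0193.
Head is higher in the deep piezometer, so vertical flow is upward (discharge condition).

|i_v| ≈ 0.0193; vertical flow is upward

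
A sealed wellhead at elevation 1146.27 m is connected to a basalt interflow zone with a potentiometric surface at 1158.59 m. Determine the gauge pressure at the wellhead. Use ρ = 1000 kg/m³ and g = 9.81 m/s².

P ≈ 121 kPa

Head above the cap: Δh = 1158.59 − 1146.27 = 12.32 m.
P = ρgΔh = 1000 × 9.81 × 12.32 = 120859 Pa ≈ 121 kPa.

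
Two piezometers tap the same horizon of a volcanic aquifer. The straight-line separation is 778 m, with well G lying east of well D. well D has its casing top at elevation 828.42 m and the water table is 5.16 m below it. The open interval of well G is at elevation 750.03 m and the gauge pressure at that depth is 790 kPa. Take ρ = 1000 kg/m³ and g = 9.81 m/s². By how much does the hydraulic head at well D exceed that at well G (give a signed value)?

Total head at well D: h = 828.42 − 5.16 = 823.26 m.
Pressure head at well G: ψ = P/(ρg) = 790×1000 / (1000 × 9.81) = 80.53 m.
Total head at well G: h = z + ψ = 750.03 + 80.53 = 830.56 m.
Head difference: h(well D) − h(well G) = 823.26 − 830.56 = -7.30 m.

Δh ≈ -7.30 m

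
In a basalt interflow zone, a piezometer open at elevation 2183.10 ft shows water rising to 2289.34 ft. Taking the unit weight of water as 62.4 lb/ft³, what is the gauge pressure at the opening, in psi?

Pressure head ψ = h − z = 2289.34 − 2183.10 = 106.24 ft.
P = γ·ψ / 144 = 62.4 × 106.24 / 144 = 46.0 psi.

P ≈ 46.0 psi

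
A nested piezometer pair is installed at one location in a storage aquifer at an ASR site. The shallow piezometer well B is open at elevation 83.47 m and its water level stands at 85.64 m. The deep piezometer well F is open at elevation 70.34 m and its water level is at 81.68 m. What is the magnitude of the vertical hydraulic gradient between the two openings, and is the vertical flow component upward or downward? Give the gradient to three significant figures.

Total head at well B: h = 85.64 m (water level in the standpipe).
Total head at well F: h = 81.68 m.
Δh = h(well B) − h(well F) = 85.64 − 81.68 = 3.96 m.
Vertical separation Δz = 83.47 − 70.34 = 13.13 m.
|i_v| = |Δh| / Δz = 3.96 / 13.13 = 0.302.
Head is higher in the shallow piezometer, so vertical flow is downward (recharge condition).

|i_v| ≈ 0.302; vertical flow is downward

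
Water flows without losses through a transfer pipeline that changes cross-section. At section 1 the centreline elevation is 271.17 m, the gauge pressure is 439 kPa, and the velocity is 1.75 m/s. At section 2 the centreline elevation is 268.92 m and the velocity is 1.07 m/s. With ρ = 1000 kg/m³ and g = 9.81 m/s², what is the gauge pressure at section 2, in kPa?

Pressure head at 1: ψ₁ = P₁/(ρg) = 439×1000 / (1000 × 9.81) = 44.75 m.
Velocity heads: v₁²/2g = 1.75²/19.62 = 0.156 m; v₂²/2g = 1.07²/19.62 = 0.058 m.
Total head H = z₁ + ψ₁ + v₁²/2g = 271.17 + 44.75 + 0.156 = 316.08 m.
ψ₂ = H − z₂ − v₂²/2g = 316.08 − 268.92 − 0.058 = 47.10 m.
P₂ = ρgψ₂ = 1000 × 9.81 × 47.10 ≈ 462 kPa.

P₂ ≈ 462 kPa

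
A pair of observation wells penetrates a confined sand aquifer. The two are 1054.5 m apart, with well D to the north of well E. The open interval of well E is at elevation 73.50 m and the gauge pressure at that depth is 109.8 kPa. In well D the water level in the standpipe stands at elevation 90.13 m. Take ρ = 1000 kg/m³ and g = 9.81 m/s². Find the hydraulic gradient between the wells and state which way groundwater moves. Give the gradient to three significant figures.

Pressure head at well E: ψ = P/(ρg) = 109.8×1000 / (1000 × 9.81) = 11.19 m.
Total head at well E: h = z + ψ = 73.50 + 11.19 = 84.69 m.
Total head at well D: h = 90.13 m (water level in the piezometer is the total head).
Head difference: h(well E) − h(well D) = 84.69 − 90.13 = -5.44 m.
Hydraulic gradient: i = |Δh| / L = 5.44 / 1054.5 = 0.00516.
Flow is from higher to lower head: from well D toward well E, i.e. toward the south.

i ≈ 0.00516; groundwater flows toward the south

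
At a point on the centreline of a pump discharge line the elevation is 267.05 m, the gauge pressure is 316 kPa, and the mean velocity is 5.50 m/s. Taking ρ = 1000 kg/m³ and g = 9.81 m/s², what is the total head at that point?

h ≈ 300.80 m

Pressure head ψ = P/(ρg) = 316×1000 / (1000 × 9.81) = 32.21 m.
Velocity head = v²/(2g) = 5.50² / (2 × 9.81) = 1.542 m.
h = z + ψ + v²/(2g) = 267.05 + 32.21 + 1.542 = 300.80 m.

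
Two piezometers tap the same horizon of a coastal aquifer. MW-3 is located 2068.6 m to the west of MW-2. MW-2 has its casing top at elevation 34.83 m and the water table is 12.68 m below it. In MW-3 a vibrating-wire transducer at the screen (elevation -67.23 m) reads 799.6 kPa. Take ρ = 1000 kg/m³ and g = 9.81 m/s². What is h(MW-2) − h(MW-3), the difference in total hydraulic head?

Δh ≈ 7.87 m

Total head at MW-2: h = 34.83 − 12.68 = 22.15 m.
Pressure head at MW-3: ψ = P/(ρg) = 799.6×1000 / (1000 × 9.81) = 81.51 m.
Total head at MW-3: h = z + ψ = -67.23 + 81.51 = 14.28 m.
Head difference: h(MW-2) − h(MW-3) = 22.15 − 14.28 = 7.87 m.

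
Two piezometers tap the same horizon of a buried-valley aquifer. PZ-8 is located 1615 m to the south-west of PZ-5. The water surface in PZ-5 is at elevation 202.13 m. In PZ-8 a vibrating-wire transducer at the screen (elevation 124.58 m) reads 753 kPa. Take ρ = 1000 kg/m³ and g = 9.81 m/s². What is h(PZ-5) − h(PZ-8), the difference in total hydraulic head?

Total head at PZ-5: h = 202.13 m (water level in the piezometer is the total head).
Pressure head at PZ-8: ψ = P/(ρg) = 753×1000 / (1000 × 9.81) = 76.76 m.
Total head at PZ-8: h = z + ψ = 124.58 + 76.76 = 201.34 m.
Head difference: h(PZ-5) − h(PZ-8) = 202.13 − 201.34 = 0.79 m.

Δh ≈ 0.79 m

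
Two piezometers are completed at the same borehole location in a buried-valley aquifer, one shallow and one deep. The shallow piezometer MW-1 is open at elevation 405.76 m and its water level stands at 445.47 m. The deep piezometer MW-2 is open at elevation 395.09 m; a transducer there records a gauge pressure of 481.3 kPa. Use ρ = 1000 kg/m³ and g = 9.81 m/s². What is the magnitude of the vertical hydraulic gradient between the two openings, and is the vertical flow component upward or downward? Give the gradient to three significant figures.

Total head at MW-1: h = 445.47 m (water level in the standpipe).
Pressure head at MW-2: ψ = P/(ρg) = 481.3×1000 / (1000 × 9.81) = 49.06 m.
Total head at MW-2: h = z + ψ = 395.09 + 49.06 = 444.15 m.
Δh = h(MW-1) − h(MW-2) = 445.47 − 444.15 = 1.32 m.
Vertical separation Δz = 405.76 − 395.09 = 10.67 m.
|i_v| = |Δh| / Δz = 1.32 / 10.67 = 0.124.
Head is higher in the shallow piezometer, so vertical flow is downward (recharge condition).

|i_v| ≈ 0.124; vertical flow is downward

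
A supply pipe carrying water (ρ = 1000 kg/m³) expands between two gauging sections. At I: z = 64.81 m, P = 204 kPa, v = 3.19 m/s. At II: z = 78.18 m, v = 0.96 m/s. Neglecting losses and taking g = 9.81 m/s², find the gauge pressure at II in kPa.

P₂ ≈ 77.5 kPa

Pressure head at I: ψ₁ = P₁/(ρg) = 204×1000 / (1000 × 9.81) = 20.80 m.
Velocity heads: v₁²/2g = 3.19²/19.62 = 0.519 m; v₂²/2g = 0.96²/19.62 = 0.047 m.
Total head H = z₁ + ψ₁ + v₁²/2g = 64.81 + 20.80 + 0.519 = 86.13 m.
ψ₂ = H − z₂ − v₂²/2g = 86.13 − 78.18 − 0.047 = 7.90 m.
P₂ = ρgψ₂ = 1000 × 9.81 × 7.90 ≈ 77.5 kPa.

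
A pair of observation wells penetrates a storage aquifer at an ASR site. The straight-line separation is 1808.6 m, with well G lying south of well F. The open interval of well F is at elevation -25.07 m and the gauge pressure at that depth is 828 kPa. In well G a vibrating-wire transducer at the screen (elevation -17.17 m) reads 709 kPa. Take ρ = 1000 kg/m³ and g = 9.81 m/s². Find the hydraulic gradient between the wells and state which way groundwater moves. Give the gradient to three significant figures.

i ≈ 0.00234; groundwater flows toward the south

Pressure head at well F: ψ = P/(ρg) = 828×1000 / (1000 × 9.81) = 84.40 m.
Total head at well F: h = z + ψ = -25.07 + 84.40 = 59.33 m.
Pressure head at well G: ψ = P/(ρg) = 709×1000 / (1000 × 9.81) = 72.27 m.
Total head at well G: h = z + ψ = -17.17 + 72.27 = 55.10 m.
Head difference: h(well F) − h(well G) = 59.33 − 55.10 = 4.23 m.
Hydraulic gradient: i = |Δh| / L = 4.23 / 1808.6 = 0.00234.
Flow is from higher to lower head: from well F toward well G, i.e. toward the south.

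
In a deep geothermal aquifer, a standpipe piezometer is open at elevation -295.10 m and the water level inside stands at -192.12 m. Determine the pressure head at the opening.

Total head h = -192.12 m (the water-surface elevation in the piezometer).
Pressure head ψ = h − z = -192.12 − (-295.10) = 102.98 m.

ψ ≈ 102.98 m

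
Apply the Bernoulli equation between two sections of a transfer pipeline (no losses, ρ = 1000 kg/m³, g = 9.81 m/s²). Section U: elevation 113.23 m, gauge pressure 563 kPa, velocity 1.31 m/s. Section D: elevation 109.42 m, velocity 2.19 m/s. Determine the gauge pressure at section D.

P₂ ≈ 599 kPa

Pressure head at U: ψ₁ = P₁/(ρg) = 563×1000 / (1000 × 9.81) = 57.39 m.
Velocity heads: v₁²/2g = 1.31²/19.62 = 0.087 m; v₂²/2g = 2.19²/19.62 = 0.244 m.
Total head H = z₁ + ψ₁ + v₁²/2g = 113.23 + 57.39 + 0.087 = 170.71 m.
ψ₂ = H − z₂ − v₂²/2g = 170.71 − 109.42 − 0.244 = 61.05 m.
P₂ = ρgψ₂ = 1000 × 9.81 × 61.05 ≈ 599 kPa.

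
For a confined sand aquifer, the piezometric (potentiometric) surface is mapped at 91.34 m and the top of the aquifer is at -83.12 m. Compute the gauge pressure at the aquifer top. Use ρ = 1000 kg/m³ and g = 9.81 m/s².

Pressure head at the aquifer top: ψ = h − z = 91.34 − (-83.12) = 174.46 m.
P = ρgψ = 1000 × 9.81 × 174.46 = 1711453 Pa ≈ 1710 kPa.

P ≈ 1710 kPa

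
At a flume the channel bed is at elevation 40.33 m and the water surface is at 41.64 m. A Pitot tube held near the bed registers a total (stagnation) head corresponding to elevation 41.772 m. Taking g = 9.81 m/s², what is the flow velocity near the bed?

Near the bed, under hydrostatic conditions, the piezometric head (z + ψ) equals the free-surface elevation, 41.64 m.
Velocity head = total − piezometric = 41.772 − 41.64 = 0.132 m.
v = √(2g·h_v) = √(2 × 9.81 × 0.132) = 1.61 m/s.

v ≈ 1.61 m/s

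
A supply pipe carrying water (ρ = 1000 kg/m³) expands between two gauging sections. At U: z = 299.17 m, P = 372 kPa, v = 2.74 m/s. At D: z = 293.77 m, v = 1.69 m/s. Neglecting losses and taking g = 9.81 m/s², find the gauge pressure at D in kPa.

P₂ ≈ 427 kPa

Pressure head at U: ψ₁ = P₁/(ρg) = 372×1000 / (1000 × 9.81) = 37.92 m.
Velocity heads: v₁²/2g = 2.74²/19.62 = 0.383 m; v₂²/2g = 1.69²/19.62 = 0.146 m.
Total head H = z₁ + ψ₁ + v₁²/2g = 299.17 + 37.92 + 0.383 = 337.47 m.
ψ₂ = H − z₂ − v₂²/2g = 337.47 − 293.77 − 0.146 = 43.55 m.
P₂ = ρgψ₂ = 1000 × 9.81 × 43.55 ≈ 427 kPa.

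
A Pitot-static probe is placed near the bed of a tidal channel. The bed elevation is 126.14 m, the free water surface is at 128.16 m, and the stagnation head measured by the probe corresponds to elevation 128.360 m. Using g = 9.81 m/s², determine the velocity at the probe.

v ≈ 1.98 m/s

Near the bed, under hydrostatic conditions, the piezometric head (z + ψ) equals the free-surface elevation, 128.16 m.
Velocity head = total − piezometric = 128.360 − 128.16 = 0.200 m.
v = √(2g·h_v) = √(2 × 9.81 × 0.200) = 1.98 m/s.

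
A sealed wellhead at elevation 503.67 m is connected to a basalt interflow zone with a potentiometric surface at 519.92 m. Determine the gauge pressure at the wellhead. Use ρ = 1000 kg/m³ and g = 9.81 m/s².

P ≈ 159 kPa

Head above the cap: Δh = 519.92 − 503.67 = 16.25 m.
P = ρgΔh = 1000 × 9.81 × 16.25 = 159412 Pa ≈ 159 kPa.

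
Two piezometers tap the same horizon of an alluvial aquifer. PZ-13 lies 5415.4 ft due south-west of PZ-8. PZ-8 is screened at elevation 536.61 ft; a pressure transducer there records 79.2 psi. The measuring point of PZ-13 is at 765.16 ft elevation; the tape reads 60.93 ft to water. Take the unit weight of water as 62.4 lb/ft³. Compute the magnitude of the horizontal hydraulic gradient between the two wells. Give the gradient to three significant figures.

i ≈ 0.00280

Pressure head at PZ-8: ψ = 144·P/γ = 144 × 79.2 / 62.4 = 182.77 ft.
Total head at PZ-8: h = z + ψ = 536.61 + 182.77 = 719.38 ft.
Total head at PZ-13: h = 765.16 − 60.93 = 704.23 ft.
Head difference: h(PZ-8) − h(PZ-13) = 719.38 − 704.23 = 15.15 ft.
Hydraulic gradient: i = |Δh| / L = 15.15 / 5415.4 = 0.00280.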